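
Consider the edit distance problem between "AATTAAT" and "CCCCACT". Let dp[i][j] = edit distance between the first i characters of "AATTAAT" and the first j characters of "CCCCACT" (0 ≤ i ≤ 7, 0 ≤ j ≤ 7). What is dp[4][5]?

   ''  C  C  C  C  A  C  T
''  0  1  2  3  4  5  6  7
 A  1  1  2  3  4  4  5  6
 A  2  2  2  3  4  4  5  6
 T  3  3  3  3  4  5  5  5
 T  4  4  4  4  4  5  6  5
 A  5  5  5  5  5  4  5  6
 A  6  6  6  6  6  5  5  6
 T  7  7  7  7  7  6  6  5

5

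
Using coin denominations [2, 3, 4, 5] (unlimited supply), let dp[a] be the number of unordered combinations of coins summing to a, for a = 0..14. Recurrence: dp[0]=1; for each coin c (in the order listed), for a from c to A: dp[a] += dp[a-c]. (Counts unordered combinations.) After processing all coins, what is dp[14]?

13

after  coin     0     1     2     3     4     5     6     7     8     9    10    11    12    13    14
          2     1     0     1     0     1     0     1     0     1     0     1     0     1     0     1
          3     1     0     1     1     1     1     2     1     2     2     2     2     3     2     3
          4     1     0     1     1     2     1     3     2     4     3     5     4     7     5     8
          5     1     0     1     1     2     2     3     3     5     5     7     7    10    10    13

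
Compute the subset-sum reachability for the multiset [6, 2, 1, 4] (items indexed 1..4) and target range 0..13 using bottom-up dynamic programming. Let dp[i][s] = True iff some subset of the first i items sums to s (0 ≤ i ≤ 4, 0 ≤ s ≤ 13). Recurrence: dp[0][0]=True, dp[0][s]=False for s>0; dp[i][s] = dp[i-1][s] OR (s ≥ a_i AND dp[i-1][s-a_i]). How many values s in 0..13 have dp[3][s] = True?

i\s   0   1   2   3   4   5   6   7   8   9  10  11  12  13
  0   T   F   F   F   F   F   F   F   F   F   F   F   F   F
  1   T   F   F   F   F   F   T   F   F   F   F   F   F   F
  2   T   F   T   F   F   F   T   F   T   F   F   F   F   F
  3   T   T   T   T   F   F   T   T   T   T   F   F   F   F
  4   T   T   T   T   T   T   T   T   T   T   T   T   T   T

8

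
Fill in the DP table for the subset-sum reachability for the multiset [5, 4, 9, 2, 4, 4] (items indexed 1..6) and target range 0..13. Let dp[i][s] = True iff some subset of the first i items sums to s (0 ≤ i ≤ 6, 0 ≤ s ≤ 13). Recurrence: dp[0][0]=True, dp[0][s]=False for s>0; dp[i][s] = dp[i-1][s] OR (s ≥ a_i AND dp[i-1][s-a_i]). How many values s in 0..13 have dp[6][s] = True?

12

i\s   0   1   2   3   4   5   6   7   8   9  10  11  12  13
  0   T   F   F   F   F   F   F   F   F   F   F   F   F   F
  1   T   F   F   F   F   T   F   F   F   F   F   F   F   F
  2   T   F   F   F   T   T   F   F   F   T   F   F   F   F
  3   T   F   F   F   T   T   F   F   F   T   F   F   F   T
  4   T   F   T   F   T   T   T   T   F   T   F   T   F   T
  5   T   F   T   F   T   T   T   T   T   T   T   T   F   T
  6   T   F   T   F   T   T   T   T   T   T   T   T   T   T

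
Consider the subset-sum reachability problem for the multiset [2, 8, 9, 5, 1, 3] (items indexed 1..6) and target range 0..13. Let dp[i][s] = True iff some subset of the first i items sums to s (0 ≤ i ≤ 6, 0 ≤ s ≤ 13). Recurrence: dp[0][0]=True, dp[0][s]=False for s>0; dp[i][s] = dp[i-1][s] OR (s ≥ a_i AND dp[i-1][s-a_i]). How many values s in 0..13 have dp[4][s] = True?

9

i\s   0   1   2   3   4   5   6   7   8   9  10  11  12  13
  0   T   F   F   F   F   F   F   F   F   F   F   F   F   F
  1   T   F   T   F   F   F   F   F   F   F   F   F   F   F
  2   T   F   T   F   F   F   F   F   T   F   T   F   F   F
  3   T   F   T   F   F   F   F   F   T   T   T   T   F   F
  4   T   F   T   F   F   T   F   T   T   T   T   T   F   T
  5   T   T   T   T   F   T   T   T   T   T   T   T   T   T
  6   T   T   T   T   T   T   T   T   T   T   T   T   T   T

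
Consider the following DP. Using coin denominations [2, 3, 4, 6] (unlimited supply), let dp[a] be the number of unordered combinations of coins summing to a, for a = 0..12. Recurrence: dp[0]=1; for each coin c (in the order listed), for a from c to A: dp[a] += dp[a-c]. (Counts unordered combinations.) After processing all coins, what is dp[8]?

5

after  coin     0     1     2     3     4     5     6     7     8     9    10    11    12
          2     1     0     1     0     1     0     1     0     1     0     1     0     1
          3     1     0     1     1     1     1     2     1     2     2     2     2     3
          4     1     0     1     1     2     1     3     2     4     3     5     4     7
          6     1     0     1     1     2     1     4     2     5     4     7     5    11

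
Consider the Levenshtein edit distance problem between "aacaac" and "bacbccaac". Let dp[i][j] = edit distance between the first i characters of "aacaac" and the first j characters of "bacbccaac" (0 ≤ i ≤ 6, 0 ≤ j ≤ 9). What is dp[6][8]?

   ''  b  a  c  b  c  c  a  a  c
''  0  1  2  3  4  5  6  7  8  9
 a  1  1  1  2  3  4  5  6  7  8
 a  2  2  1  2  3  4  5  5  6  7
 c  3  3  2  1  2  3  4  5  6  6
 a  4  4  3  2  2  3  4  4  5  6
 a  5  5  4  3  3  3  4  4  4  5
 c  6  6  5  4  4  3  3  4  5  4

5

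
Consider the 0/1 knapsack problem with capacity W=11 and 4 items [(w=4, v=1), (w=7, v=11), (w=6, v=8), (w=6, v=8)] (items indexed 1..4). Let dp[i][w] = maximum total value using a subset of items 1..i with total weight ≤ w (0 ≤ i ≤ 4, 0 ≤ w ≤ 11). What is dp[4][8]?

i\w   0   1   2   3   4   5   6   7   8   9  10  11
  0   0   0   0   0   0   0   0   0   0   0   0   0
  1   0   0   0   0   1   1   1   1   1   1   1   1
  2   0   0   0   0   1   1   1  11  11  11  11  12
  3   0   0   0   0   1   1   8  11  11  11  11  12
  4   0   0   0   0   1   1   8  11  11  11  11  12

11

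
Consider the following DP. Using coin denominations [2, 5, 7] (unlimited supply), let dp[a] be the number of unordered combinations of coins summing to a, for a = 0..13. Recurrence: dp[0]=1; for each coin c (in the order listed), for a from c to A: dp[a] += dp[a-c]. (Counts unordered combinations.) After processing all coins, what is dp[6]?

1

after  coin     0     1     2     3     4     5     6     7     8     9    10    11    12    13
          2     1     0     1     0     1     0     1     0     1     0     1     0     1     0
          5     1     0     1     0     1     1     1     1     1     1     2     1     2     1
          7     1     0     1     0     1     1     1     2     1     2     2     2     3     2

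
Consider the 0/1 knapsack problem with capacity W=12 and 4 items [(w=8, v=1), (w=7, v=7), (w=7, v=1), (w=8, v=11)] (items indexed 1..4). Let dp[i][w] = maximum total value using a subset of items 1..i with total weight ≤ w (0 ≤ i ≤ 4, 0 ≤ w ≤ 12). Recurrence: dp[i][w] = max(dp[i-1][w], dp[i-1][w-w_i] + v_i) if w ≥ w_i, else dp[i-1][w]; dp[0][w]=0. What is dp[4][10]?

11

i\w   0   1   2   3   4   5   6   7   8   9  10  11  12
  0   0   0   0   0   0   0   0   0   0   0   0   0   0
  1   0   0   0   0   0   0   0   0   1   1   1   1   1
  2   0   0   0   0   0   0   0   7   7   7   7   7   7
  3   0   0   0   0   0   0   0   7   7   7   7   7   7
  4   0   0   0   0   0   0   0   7  11  11  11  11  11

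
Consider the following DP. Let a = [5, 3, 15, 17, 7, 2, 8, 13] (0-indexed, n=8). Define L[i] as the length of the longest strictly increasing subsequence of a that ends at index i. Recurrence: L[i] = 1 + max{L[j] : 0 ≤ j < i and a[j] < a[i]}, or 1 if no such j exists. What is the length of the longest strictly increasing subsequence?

   i    0    1    2    3    4    5    6    7
a[i]    5    3   15   17    7    2    8   13
L[i]    1    1    2    3    2    1    3    4

4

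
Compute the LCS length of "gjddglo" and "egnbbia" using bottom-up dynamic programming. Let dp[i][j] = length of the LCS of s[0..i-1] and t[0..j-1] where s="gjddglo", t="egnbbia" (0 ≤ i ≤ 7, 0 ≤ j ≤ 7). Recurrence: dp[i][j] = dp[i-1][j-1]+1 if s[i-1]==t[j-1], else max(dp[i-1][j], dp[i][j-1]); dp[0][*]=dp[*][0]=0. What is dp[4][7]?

1

   ''  e  g  n  b  b  i  a
''  0  0  0  0  0  0  0  0
 g  0  0  1  1  1  1  1  1
 j  0  0  1  1  1  1  1  1
 d  0  0  1  1  1  1  1  1
 d  0  0  1  1  1  1  1  1
 g  0  0  1  1  1  1  1  1
 l  0  0  1  1  1  1  1  1
 o  0  0  1  1  1  1  1  1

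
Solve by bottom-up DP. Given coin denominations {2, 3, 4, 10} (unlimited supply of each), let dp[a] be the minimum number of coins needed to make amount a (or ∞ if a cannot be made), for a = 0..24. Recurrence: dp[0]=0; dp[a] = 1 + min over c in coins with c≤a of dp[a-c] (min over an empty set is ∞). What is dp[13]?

 a  0  1  2  3  4  5  6  7  8  9 10 11 12 13 14 15 16 17 18 19 20 21 22 23 24
dp  0  -  1  1  1  2  2  2  2  3  1  3  2  2  2  3  3  3  3  4  2  4  3  3  3
(- denotes ∞ / unreachable)

2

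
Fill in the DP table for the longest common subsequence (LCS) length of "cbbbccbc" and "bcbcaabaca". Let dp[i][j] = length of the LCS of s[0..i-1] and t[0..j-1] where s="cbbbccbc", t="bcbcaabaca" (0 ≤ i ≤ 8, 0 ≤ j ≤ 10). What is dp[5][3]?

   ''  b  c  b  c  a  a  b  a  c  a
''  0  0  0  0  0  0  0  0  0  0  0
 c  0  0  1  1  1  1  1  1  1  1  1
 b  0  1  1  2  2  2  2  2  2  2  2
 b  0  1  1  2  2  2  2  3  3  3  3
 b  0  1  1  2  2  2  2  3  3  3  3
 c  0  1  2  2  3  3  3  3  3  4  4
 c  0  1  2  2  3  3  3  3  3  4  4
 b  0  1  2  3  3  3  3  4  4  4  4
 c  0  1  2  3  4  4  4  4  4  5  5

2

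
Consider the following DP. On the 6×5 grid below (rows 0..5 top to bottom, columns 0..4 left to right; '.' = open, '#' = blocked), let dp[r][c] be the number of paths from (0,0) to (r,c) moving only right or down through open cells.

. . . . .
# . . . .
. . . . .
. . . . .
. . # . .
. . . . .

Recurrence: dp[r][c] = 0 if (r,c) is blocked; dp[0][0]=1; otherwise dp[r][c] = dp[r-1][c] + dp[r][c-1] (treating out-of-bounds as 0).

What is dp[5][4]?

41

r\c   0   1   2   3   4
  0   1   1   1   1   1
  1   0   1   2   3   4
  2   0   1   3   6  10
  3   0   1   4  10  20
  4   0   1   0  10  30
  5   0   1   1  11  41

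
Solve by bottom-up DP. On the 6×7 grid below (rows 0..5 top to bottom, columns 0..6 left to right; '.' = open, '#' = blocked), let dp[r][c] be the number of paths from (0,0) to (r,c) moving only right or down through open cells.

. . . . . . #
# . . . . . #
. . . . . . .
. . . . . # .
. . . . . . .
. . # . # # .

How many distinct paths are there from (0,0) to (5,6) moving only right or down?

50

r\c   0   1   2   3   4   5   6
  0   1   1   1   1   1   1   0
  1   0   1   2   3   4   5   0
  2   0   1   3   6  10  15  15
  3   0   1   4  10  20   0  15
  4   0   1   5  15  35  35  50
  5   0   1   0  15   0   0  50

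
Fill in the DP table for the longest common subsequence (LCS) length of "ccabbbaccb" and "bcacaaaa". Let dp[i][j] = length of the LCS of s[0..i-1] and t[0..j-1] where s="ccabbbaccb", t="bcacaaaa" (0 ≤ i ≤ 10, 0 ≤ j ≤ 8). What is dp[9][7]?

4

   ''  b  c  a  c  a  a  a  a
''  0  0  0  0  0  0  0  0  0
 c  0  0  1  1  1  1  1  1  1
 c  0  0  1  1  2  2  2  2  2
 a  0  0  1  2  2  3  3  3  3
 b  0  1  1  2  2  3  3  3  3
 b  0  1  1  2  2  3  3  3  3
 b  0  1  1  2  2  3  3  3  3
 a  0  1  1  2  2  3  4  4  4
 c  0  1  2  2  3  3  4  4  4
 c  0  1  2  2  3  3  4  4  4
 b  0  1  2  2  3  3  4  4  4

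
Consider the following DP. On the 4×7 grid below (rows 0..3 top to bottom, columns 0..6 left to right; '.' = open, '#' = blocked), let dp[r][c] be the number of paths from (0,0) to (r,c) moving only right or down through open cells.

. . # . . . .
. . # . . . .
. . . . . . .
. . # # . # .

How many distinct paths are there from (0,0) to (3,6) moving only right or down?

3

r\c   0   1   2   3   4   5   6
  0   1   1   0   0   0   0   0
  1   1   2   0   0   0   0   0
  2   1   3   3   3   3   3   3
  3   1   4   0   0   3   0   3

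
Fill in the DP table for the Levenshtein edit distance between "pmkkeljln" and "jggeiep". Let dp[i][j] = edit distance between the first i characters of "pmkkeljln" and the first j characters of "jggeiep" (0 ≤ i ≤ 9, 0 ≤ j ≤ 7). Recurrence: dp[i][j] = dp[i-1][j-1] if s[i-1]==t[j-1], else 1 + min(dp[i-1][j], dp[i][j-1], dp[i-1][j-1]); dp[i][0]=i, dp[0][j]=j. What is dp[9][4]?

   ''  j  g  g  e  i  e  p
''  0  1  2  3  4  5  6  7
 p  1  1  2  3  4  5  6  6
 m  2  2  2  3  4  5  6  7
 k  3  3  3  3  4  5  6  7
 k  4  4  4  4  4  5  6  7
 e  5  5  5  5  4  5  5  6
 l  6  6  6  6  5  5  6  6
 j  7  6  7  7  6  6  6  7
 l  8  7  7  8  7  7  7  7
 n  9  8  8  8  8  8  8  8

8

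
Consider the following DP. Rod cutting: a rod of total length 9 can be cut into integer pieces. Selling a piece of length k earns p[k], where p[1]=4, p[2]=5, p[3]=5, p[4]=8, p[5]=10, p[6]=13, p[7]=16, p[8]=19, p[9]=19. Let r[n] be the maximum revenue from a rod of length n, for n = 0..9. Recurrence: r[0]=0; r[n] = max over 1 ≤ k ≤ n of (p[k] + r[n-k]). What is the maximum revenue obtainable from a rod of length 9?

36

   n    0    1    2    3    4    5    6    7    8    9
r[n]    0    4    8   12   16   20   24   28   32   36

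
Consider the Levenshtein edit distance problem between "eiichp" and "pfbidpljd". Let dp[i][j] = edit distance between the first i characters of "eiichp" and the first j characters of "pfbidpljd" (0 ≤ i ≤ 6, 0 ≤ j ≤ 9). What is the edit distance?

8

   ''  p  f  b  i  d  p  l  j  d
''  0  1  2  3  4  5  6  7  8  9
 e  1  1  2  3  4  5  6  7  8  9
 i  2  2  2  3  3  4  5  6  7  8
 i  3  3  3  3  3  4  5  6  7  8
 c  4  4  4  4  4  4  5  6  7  8
 h  5  5  5  5  5  5  5  6  7  8
 p  6  5  6  6  6  6  5  6  7  8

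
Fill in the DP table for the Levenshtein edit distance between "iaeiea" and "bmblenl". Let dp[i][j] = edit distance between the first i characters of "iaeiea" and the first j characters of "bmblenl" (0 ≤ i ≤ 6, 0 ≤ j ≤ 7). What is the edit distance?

6

   ''  b  m  b  l  e  n  l
''  0  1  2  3  4  5  6  7
 i  1  1  2  3  4  5  6  7
 a  2  2  2  3  4  5  6  7
 e  3  3  3  3  4  4  5  6
 i  4  4  4  4  4  5  5  6
 e  5  5  5  5  5  4  5  6
 a  6  6  6  6  6  5  5  6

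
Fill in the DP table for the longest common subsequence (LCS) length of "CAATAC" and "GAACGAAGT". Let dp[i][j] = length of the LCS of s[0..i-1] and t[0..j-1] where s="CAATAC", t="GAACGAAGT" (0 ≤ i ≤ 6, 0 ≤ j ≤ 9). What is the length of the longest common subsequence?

4

   ''  G  A  A  C  G  A  A  G  T
''  0  0  0  0  0  0  0  0  0  0
 C  0  0  0  0  1  1  1  1  1  1
 A  0  0  1  1  1  1  2  2  2  2
 A  0  0  1  2  2  2  2  3  3  3
 T  0  0  1  2  2  2  2  3  3  4
 A  0  0  1  2  2  2  3  3  3  4
 C  0  0  1  2  3  3  3  3  3  4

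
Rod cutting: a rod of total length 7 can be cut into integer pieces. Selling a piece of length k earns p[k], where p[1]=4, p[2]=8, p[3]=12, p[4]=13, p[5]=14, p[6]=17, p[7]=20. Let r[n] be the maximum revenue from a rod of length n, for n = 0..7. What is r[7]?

   n    0    1    2    3    4    5    6    7
r[n]    0    4    8   12   16   20   24   28

28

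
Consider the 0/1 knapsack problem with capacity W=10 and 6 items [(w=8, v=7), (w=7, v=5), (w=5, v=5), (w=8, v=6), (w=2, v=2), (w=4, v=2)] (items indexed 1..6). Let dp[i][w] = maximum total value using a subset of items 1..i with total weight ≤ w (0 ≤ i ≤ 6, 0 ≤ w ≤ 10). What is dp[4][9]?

i\w   0   1   2   3   4   5   6   7   8   9  10
  0   0   0   0   0   0   0   0   0   0   0   0
  1   0   0   0   0   0   0   0   0   7   7   7
  2   0   0   0   0   0   0   0   5   7   7   7
  3   0   0   0   0   0   5   5   5   7   7   7
  4   0   0   0   0   0   5   5   5   7   7   7
  5   0   0   2   2   2   5   5   7   7   7   9
  6   0   0   2   2   2   5   5   7   7   7   9

7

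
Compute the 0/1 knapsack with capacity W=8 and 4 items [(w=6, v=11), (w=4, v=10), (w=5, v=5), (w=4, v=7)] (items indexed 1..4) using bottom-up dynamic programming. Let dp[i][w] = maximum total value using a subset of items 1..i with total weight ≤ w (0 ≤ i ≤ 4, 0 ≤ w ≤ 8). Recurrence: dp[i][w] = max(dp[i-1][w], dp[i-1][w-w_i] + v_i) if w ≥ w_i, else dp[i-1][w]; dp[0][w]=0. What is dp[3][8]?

i\w   0   1   2   3   4   5   6   7   8
  0   0   0   0   0   0   0   0   0   0
  1   0   0   0   0   0   0  11  11  11
  2   0   0   0   0  10  10  11  11  11
  3   0   0   0   0  10  10  11  11  11
  4   0   0   0   0  10  10  11  11  17

11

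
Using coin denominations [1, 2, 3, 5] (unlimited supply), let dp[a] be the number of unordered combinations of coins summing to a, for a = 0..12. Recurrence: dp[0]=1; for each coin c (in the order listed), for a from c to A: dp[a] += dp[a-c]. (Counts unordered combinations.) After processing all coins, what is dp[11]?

after  coin     0     1     2     3     4     5     6     7     8     9    10    11    12
          1     1     1     1     1     1     1     1     1     1     1     1     1     1
          2     1     1     2     2     3     3     4     4     5     5     6     6     7
          3     1     1     2     3     4     5     7     8    10    12    14    16    19
          5     1     1     2     3     4     6     8    10    13    16    20    24    29

24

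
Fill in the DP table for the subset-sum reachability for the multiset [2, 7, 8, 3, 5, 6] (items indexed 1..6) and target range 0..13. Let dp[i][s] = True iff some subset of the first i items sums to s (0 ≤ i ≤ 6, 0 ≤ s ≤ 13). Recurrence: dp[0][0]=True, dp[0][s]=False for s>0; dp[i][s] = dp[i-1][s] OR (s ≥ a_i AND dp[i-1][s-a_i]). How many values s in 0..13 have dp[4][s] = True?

11

i\s   0   1   2   3   4   5   6   7   8   9  10  11  12  13
  0   T   F   F   F   F   F   F   F   F   F   F   F   F   F
  1   T   F   T   F   F   F   F   F   F   F   F   F   F   F
  2   T   F   T   F   F   F   F   T   F   T   F   F   F   F
  3   T   F   T   F   F   F   F   T   T   T   T   F   F   F
  4   T   F   T   T   F   T   F   T   T   T   T   T   T   T
  5   T   F   T   T   F   T   F   T   T   T   T   T   T   T
  6   T   F   T   T   F   T   T   T   T   T   T   T   T   T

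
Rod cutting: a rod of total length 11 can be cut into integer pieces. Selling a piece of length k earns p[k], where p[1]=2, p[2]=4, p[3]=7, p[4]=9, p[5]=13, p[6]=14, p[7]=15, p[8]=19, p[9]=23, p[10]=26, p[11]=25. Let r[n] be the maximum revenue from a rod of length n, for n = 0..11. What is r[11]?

   n    0    1    2    3    4    5    6    7    8    9   10   11
r[n]    0    2    4    7    9   13   15   17   20   23   26   28

28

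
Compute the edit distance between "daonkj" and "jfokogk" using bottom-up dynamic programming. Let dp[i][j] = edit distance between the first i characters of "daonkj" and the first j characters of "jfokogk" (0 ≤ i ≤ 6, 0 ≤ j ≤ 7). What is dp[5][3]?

   ''  j  f  o  k  o  g  k
''  0  1  2  3  4  5  6  7
 d  1  1  2  3  4  5  6  7
 a  2  2  2  3  4  5  6  7
 o  3  3  3  2  3  4  5  6
 n  4  4  4  3  3  4  5  6
 k  5  5  5  4  3  4  5  5
 j  6  5  6  5  4  4  5  6

4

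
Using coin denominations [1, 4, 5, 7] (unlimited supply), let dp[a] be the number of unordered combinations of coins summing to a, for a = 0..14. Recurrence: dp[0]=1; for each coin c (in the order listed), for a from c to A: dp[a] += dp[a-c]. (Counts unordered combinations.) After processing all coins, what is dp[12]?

after  coin     0     1     2     3     4     5     6     7     8     9    10    11    12    13    14
          1     1     1     1     1     1     1     1     1     1     1     1     1     1     1     1
          4     1     1     1     1     2     2     2     2     3     3     3     3     4     4     4
          5     1     1     1     1     2     3     3     3     4     5     6     6     7     8     9
          7     1     1     1     1     2     3     3     4     5     6     7     8    10    11    13

10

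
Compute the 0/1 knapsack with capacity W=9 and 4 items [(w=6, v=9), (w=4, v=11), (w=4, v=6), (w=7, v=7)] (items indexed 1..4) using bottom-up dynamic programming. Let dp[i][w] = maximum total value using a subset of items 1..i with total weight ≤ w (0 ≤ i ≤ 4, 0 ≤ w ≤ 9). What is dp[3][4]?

i\w   0   1   2   3   4   5   6   7   8   9
  0   0   0   0   0   0   0   0   0   0   0
  1   0   0   0   0   0   0   9   9   9   9
  2   0   0   0   0  11  11  11  11  11  11
  3   0   0   0   0  11  11  11  11  17  17
  4   0   0   0   0  11  11  11  11  17  17

11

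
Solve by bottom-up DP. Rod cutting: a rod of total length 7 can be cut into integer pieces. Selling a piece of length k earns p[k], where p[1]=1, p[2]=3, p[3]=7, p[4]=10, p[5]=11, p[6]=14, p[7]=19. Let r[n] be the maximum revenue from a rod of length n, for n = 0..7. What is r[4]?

10

   n    0    1    2    3    4    5    6    7
r[n]    0    1    3    7   10   11   14   19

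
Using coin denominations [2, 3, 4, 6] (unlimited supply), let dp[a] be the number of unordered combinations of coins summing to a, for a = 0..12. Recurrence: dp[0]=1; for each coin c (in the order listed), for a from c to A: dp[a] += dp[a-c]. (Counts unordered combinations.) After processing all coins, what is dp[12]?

after  coin     0     1     2     3     4     5     6     7     8     9    10    11    12
          2     1     0     1     0     1     0     1     0     1     0     1     0     1
          3     1     0     1     1     1     1     2     1     2     2     2     2     3
          4     1     0     1     1     2     1     3     2     4     3     5     4     7
          6     1     0     1     1     2     1     4     2     5     4     7     5    11

11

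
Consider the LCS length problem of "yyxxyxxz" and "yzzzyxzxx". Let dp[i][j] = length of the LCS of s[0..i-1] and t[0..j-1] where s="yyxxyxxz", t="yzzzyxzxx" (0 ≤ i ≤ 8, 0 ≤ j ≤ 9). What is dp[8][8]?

   ''  y  z  z  z  y  x  z  x  x
''  0  0  0  0  0  0  0  0  0  0
 y  0  1  1  1  1  1  1  1  1  1
 y  0  1  1  1  1  2  2  2  2  2
 x  0  1  1  1  1  2  3  3  3  3
 x  0  1  1  1  1  2  3  3  4  4
 y  0  1  1  1  1  2  3  3  4  4
 x  0  1  1  1  1  2  3  3  4  5
 x  0  1  1  1  1  2  3  3  4  5
 z  0  1  2  2  2  2  3  4  4  5

4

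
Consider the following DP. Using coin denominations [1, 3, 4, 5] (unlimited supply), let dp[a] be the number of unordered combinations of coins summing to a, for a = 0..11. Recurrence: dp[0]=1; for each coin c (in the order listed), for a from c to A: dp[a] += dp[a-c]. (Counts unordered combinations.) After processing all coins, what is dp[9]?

10

after  coin     0     1     2     3     4     5     6     7     8     9    10    11
          1     1     1     1     1     1     1     1     1     1     1     1     1
          3     1     1     1     2     2     2     3     3     3     4     4     4
          4     1     1     1     2     3     3     4     5     6     7     8     9
          5     1     1     1     2     3     4     5     6     8    10    12    14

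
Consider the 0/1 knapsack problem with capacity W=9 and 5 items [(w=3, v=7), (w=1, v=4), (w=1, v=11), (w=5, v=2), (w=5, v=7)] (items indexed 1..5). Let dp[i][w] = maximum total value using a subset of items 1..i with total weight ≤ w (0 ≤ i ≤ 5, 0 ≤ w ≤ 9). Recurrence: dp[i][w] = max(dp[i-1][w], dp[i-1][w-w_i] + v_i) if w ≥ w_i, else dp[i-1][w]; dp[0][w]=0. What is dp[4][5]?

22

i\w   0   1   2   3   4   5   6   7   8   9
  0   0   0   0   0   0   0   0   0   0   0
  1   0   0   0   7   7   7   7   7   7   7
  2   0   4   4   7  11  11  11  11  11  11
  3   0  11  15  15  18  22  22  22  22  22
  4   0  11  15  15  18  22  22  22  22  22
  5   0  11  15  15  18  22  22  22  22  25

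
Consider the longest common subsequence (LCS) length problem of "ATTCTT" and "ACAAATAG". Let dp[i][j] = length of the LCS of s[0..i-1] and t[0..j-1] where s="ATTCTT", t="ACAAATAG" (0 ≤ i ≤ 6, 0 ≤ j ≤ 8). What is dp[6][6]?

   ''  A  C  A  A  A  T  A  G
''  0  0  0  0  0  0  0  0  0
 A  0  1  1  1  1  1  1  1  1
 T  0  1  1  1  1  1  2  2  2
 T  0  1  1  1  1  1  2  2  2
 C  0  1  2  2  2  2  2  2  2
 T  0  1  2  2  2  2  3  3  3
 T  0  1  2  2  2  2  3  3  3

3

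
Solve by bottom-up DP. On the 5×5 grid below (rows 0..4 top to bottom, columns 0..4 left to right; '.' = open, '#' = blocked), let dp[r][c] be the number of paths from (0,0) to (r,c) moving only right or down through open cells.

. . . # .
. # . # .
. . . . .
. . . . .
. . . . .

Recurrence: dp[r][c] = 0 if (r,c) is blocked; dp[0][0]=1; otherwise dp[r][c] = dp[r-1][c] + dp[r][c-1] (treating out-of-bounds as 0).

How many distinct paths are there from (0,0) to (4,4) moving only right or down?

21

r\c   0   1   2   3   4
  0   1   1   1   0   0
  1   1   0   1   0   0
  2   1   1   2   2   2
  3   1   2   4   6   8
  4   1   3   7  13  21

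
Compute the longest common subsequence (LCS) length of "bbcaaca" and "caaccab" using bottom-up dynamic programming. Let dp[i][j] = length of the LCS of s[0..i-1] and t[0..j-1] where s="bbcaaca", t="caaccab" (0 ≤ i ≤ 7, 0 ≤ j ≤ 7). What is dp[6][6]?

   ''  c  a  a  c  c  a  b
''  0  0  0  0  0  0  0  0
 b  0  0  0  0  0  0  0  1
 b  0  0  0  0  0  0  0  1
 c  0  1  1  1  1  1  1  1
 a  0  1  2  2  2  2  2  2
 a  0  1  2  3  3  3  3  3
 c  0  1  2  3  4  4  4  4
 a  0  1  2  3  4  4  5  5

4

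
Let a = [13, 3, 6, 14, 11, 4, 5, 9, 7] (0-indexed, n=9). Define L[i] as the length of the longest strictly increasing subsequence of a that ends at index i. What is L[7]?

   i    0    1    2    3    4    5    6    7    8
a[i]   13    3    6   14   11    4    5    9    7
L[i]    1    1    2    3    3    2    3    4    4

4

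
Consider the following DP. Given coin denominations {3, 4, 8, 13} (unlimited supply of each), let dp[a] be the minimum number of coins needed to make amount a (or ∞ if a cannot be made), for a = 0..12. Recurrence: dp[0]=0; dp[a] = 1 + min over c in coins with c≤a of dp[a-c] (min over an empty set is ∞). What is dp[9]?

 a  0  1  2  3  4  5  6  7  8  9 10 11 12
dp  0  -  -  1  1  -  2  2  1  3  3  2  2
(- denotes ∞ / unreachable)

3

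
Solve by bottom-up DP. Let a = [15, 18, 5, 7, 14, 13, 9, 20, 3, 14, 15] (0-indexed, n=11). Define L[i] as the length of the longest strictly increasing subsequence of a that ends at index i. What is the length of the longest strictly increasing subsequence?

5

   i    0    1    2    3    4    5    6    7    8    9   10
a[i]   15   18    5    7   14   13    9   20    3   14   15
L[i]    1    2    1    2    3    3    3    4    1    4    5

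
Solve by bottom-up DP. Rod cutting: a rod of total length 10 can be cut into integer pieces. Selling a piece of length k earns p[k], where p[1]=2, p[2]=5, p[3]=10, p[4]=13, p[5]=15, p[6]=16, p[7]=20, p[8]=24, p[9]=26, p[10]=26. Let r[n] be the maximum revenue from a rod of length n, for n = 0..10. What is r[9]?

   n    0    1    2    3    4    5    6    7    8    9   10
r[n]    0    2    5   10   13   15   20   23   26   30   33

30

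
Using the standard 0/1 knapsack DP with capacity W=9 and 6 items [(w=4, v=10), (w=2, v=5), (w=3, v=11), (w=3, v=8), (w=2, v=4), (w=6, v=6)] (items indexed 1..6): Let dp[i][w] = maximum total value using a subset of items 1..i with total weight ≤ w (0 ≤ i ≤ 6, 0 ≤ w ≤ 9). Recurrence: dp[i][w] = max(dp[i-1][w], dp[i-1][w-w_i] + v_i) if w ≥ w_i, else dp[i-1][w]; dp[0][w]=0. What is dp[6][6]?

19

i\w   0   1   2   3   4   5   6   7   8   9
  0   0   0   0   0   0   0   0   0   0   0
  1   0   0   0   0  10  10  10  10  10  10
  2   0   0   5   5  10  10  15  15  15  15
  3   0   0   5  11  11  16  16  21  21  26
  4   0   0   5  11  11  16  19  21  24  26
  5   0   0   5  11  11  16  19  21  24  26
  6   0   0   5  11  11  16  19  21  24  26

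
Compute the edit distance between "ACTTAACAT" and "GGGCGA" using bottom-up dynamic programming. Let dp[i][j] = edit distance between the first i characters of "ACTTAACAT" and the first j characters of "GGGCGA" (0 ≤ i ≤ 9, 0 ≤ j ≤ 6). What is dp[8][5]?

   ''  G  G  G  C  G  A
''  0  1  2  3  4  5  6
 A  1  1  2  3  4  5  5
 C  2  2  2  3  3  4  5
 T  3  3  3  3  4  4  5
 T  4  4  4  4  4  5  5
 A  5  5  5  5  5  5  5
 A  6  6  6  6  6  6  5
 C  7  7  7  7  6  7  6
 A  8  8  8  8  7  7  7
 T  9  9  9  9  8  8  8

7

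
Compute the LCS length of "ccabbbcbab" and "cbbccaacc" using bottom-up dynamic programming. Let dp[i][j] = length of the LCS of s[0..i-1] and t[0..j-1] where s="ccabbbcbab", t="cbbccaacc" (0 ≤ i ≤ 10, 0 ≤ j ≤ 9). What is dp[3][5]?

2

   ''  c  b  b  c  c  a  a  c  c
''  0  0  0  0  0  0  0  0  0  0
 c  0  1  1  1  1  1  1  1  1  1
 c  0  1  1  1  2  2  2  2  2  2
 a  0  1  1  1  2  2  3  3  3  3
 b  0  1  2  2  2  2  3  3  3  3
 b  0  1  2  3  3  3  3  3  3  3
 b  0  1  2  3  3  3  3  3  3  3
 c  0  1  2  3  4  4  4  4  4  4
 b  0  1  2  3  4  4  4  4  4  4
 a  0  1  2  3  4  4  5  5  5  5
 b  0  1  2  3  4  4  5  5  5  5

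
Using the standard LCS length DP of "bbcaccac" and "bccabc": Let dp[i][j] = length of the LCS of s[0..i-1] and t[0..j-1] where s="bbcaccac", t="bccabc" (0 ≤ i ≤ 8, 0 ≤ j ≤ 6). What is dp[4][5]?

3

   ''  b  c  c  a  b  c
''  0  0  0  0  0  0  0
 b  0  1  1  1  1  1  1
 b  0  1  1  1  1  2  2
 c  0  1  2  2  2  2  3
 a  0  1  2  2  3  3  3
 c  0  1  2  3  3  3  4
 c  0  1  2  3  3  3  4
 a  0  1  2  3  4  4  4
 c  0  1  2  3  4  4  5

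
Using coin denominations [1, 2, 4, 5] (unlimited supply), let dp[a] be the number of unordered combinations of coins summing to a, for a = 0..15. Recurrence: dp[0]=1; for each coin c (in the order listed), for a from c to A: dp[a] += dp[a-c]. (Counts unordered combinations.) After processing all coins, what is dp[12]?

24

after  coin     0     1     2     3     4     5     6     7     8     9    10    11    12    13    14    15
          1     1     1     1     1     1     1     1     1     1     1     1     1     1     1     1     1
          2     1     1     2     2     3     3     4     4     5     5     6     6     7     7     8     8
          4     1     1     2     2     4     4     6     6     9     9    12    12    16    16    20    20
          5     1     1     2     2     4     5     7     8    11    13    17    19    24    27    33    37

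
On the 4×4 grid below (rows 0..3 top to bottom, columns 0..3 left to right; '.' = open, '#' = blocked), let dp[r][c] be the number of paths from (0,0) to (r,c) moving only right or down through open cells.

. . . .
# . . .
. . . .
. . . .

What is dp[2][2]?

3

r\c   0   1   2   3
  0   1   1   1   1
  1   0   1   2   3
  2   0   1   3   6
  3   0   1   4  10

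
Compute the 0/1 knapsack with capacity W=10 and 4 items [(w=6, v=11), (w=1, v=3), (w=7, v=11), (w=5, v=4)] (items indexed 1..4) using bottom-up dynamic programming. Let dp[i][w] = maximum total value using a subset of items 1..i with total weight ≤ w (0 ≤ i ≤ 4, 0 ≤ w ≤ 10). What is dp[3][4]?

i\w   0   1   2   3   4   5   6   7   8   9  10
  0   0   0   0   0   0   0   0   0   0   0   0
  1   0   0   0   0   0   0  11  11  11  11  11
  2   0   3   3   3   3   3  11  14  14  14  14
  3   0   3   3   3   3   3  11  14  14  14  14
  4   0   3   3   3   3   4  11  14  14  14  14

3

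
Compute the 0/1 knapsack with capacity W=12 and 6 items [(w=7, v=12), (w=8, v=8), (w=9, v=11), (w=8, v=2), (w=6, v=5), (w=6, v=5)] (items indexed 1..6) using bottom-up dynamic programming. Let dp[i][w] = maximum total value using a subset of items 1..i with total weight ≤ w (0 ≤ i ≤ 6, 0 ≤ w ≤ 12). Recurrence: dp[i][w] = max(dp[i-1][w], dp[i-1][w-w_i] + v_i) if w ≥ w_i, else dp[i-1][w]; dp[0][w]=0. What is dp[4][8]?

12

i\w   0   1   2   3   4   5   6   7   8   9  10  11  12
  0   0   0   0   0   0   0   0   0   0   0   0   0   0
  1   0   0   0   0   0   0   0  12  12  12  12  12  12
  2   0   0   0   0   0   0   0  12  12  12  12  12  12
  3   0   0   0   0   0   0   0  12  12  12  12  12  12
  4   0   0   0   0   0   0   0  12  12  12  12  12  12
  5   0   0   0   0   0   0   5  12  12  12  12  12  12
  6   0   0   0   0   0   0   5  12  12  12  12  12  12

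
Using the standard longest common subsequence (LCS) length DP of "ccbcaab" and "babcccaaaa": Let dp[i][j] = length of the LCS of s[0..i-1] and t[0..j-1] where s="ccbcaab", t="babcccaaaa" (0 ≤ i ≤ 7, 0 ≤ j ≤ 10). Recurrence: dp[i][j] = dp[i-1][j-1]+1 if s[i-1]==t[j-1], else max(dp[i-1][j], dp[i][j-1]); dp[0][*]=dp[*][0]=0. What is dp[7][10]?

   ''  b  a  b  c  c  c  a  a  a  a
''  0  0  0  0  0  0  0  0  0  0  0
 c  0  0  0  0  1  1  1  1  1  1  1
 c  0  0  0  0  1  2  2  2  2  2  2
 b  0  1  1  1  1  2  2  2  2  2  2
 c  0  1  1  1  2  2  3  3  3  3  3
 a  0  1  2  2  2  2  3  4  4  4  4
 a  0  1  2  2  2  2  3  4  5  5  5
 b  0  1  2  3  3  3  3  4  5  5  5

5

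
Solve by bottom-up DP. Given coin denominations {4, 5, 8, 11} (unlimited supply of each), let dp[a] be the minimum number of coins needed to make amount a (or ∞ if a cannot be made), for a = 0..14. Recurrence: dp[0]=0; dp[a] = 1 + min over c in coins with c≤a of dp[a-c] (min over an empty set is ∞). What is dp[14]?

3

 a  0  1  2  3  4  5  6  7  8  9 10 11 12 13 14
dp  0  -  -  -  1  1  -  -  1  2  2  1  2  2  3
(- denotes ∞ / unreachable)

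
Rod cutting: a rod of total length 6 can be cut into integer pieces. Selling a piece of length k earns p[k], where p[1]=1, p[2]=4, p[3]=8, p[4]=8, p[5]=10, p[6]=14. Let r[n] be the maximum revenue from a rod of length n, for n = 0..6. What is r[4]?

   n    0    1    2    3    4    5    6
r[n]    0    1    4    8    9   12   16

9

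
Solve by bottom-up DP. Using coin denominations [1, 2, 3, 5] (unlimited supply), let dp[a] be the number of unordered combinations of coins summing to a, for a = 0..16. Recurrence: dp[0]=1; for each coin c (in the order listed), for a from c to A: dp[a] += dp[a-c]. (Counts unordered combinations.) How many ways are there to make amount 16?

54

after  coin     0     1     2     3     4     5     6     7     8     9    10    11    12    13    14    15    16
          1     1     1     1     1     1     1     1     1     1     1     1     1     1     1     1     1     1
          2     1     1     2     2     3     3     4     4     5     5     6     6     7     7     8     8     9
          3     1     1     2     3     4     5     7     8    10    12    14    16    19    21    24    27    30
          5     1     1     2     3     4     6     8    10    13    16    20    24    29    34    40    47    54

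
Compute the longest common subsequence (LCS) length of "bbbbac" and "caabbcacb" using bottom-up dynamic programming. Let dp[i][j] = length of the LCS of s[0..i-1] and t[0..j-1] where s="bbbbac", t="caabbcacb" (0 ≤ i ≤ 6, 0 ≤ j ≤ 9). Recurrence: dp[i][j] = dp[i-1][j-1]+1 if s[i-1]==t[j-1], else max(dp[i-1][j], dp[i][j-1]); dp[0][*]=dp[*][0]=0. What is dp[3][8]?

   ''  c  a  a  b  b  c  a  c  b
''  0  0  0  0  0  0  0  0  0  0
 b  0  0  0  0  1  1  1  1  1  1
 b  0  0  0  0  1  2  2  2  2  2
 b  0  0  0  0  1  2  2  2  2  3
 b  0  0  0  0  1  2  2  2  2  3
 a  0  0  1  1  1  2  2  3  3  3
 c  0  1  1  1  1  2  3  3  4  4

2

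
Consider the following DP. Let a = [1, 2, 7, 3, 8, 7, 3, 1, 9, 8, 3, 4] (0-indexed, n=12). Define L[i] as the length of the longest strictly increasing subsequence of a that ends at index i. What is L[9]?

5

   i    0    1    2    3    4    5    6    7    8    9   10   11
a[i]    1    2    7    3    8    7    3    1    9    8    3    4
L[i]    1    2    3    3    4    4    3    1    5    5    3    4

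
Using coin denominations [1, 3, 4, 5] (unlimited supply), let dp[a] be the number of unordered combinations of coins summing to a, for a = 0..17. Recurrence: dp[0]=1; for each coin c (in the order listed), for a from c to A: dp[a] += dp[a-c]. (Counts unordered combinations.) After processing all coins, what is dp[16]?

after  coin     0     1     2     3     4     5     6     7     8     9    10    11    12    13    14    15    16    17
          1     1     1     1     1     1     1     1     1     1     1     1     1     1     1     1     1     1     1
          3     1     1     1     2     2     2     3     3     3     4     4     4     5     5     5     6     6     6
          4     1     1     1     2     3     3     4     5     6     7     8     9    11    12    13    15    17    18
          5     1     1     1     2     3     4     5     6     8    10    12    14    17    20    23    27    31    35

31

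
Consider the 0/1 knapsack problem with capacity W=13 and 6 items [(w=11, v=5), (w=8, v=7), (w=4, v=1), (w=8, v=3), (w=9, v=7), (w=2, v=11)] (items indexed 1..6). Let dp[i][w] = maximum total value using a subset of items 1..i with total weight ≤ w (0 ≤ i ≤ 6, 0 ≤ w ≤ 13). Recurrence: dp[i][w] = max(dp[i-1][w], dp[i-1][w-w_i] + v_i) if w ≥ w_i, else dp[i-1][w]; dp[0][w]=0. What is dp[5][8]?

i\w   0   1   2   3   4   5   6   7   8   9  10  11  12  13
  0   0   0   0   0   0   0   0   0   0   0   0   0   0   0
  1   0   0   0   0   0   0   0   0   0   0   0   5   5   5
  2   0   0   0   0   0   0   0   0   7   7   7   7   7   7
  3   0   0   0   0   1   1   1   1   7   7   7   7   8   8
  4   0   0   0   0   1   1   1   1   7   7   7   7   8   8
  5   0   0   0   0   1   1   1   1   7   7   7   7   8   8
  6   0   0  11  11  11  11  12  12  12  12  18  18  18  18

7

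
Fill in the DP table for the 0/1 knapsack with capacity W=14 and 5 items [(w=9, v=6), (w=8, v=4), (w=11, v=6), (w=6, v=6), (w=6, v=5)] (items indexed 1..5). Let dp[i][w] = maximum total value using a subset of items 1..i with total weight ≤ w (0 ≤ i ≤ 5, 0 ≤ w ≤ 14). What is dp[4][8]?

6

i\w   0   1   2   3   4   5   6   7   8   9  10  11  12  13  14
  0   0   0   0   0   0   0   0   0   0   0   0   0   0   0   0
  1   0   0   0   0   0   0   0   0   0   6   6   6   6   6   6
  2   0   0   0   0   0   0   0   0   4   6   6   6   6   6   6
  3   0   0   0   0   0   0   0   0   4   6   6   6   6   6   6
  4   0   0   0   0   0   0   6   6   6   6   6   6   6   6  10
  5   0   0   0   0   0   0   6   6   6   6   6   6  11  11  11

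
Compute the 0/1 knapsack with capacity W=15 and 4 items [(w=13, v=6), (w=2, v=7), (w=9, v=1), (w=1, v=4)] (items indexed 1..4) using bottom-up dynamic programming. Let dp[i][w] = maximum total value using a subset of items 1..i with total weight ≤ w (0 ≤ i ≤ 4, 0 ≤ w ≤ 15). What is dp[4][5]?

11

i\w   0   1   2   3   4   5   6   7   8   9  10  11  12  13  14  15
  0   0   0   0   0   0   0   0   0   0   0   0   0   0   0   0   0
  1   0   0   0   0   0   0   0   0   0   0   0   0   0   6   6   6
  2   0   0   7   7   7   7   7   7   7   7   7   7   7   7   7  13
  3   0   0   7   7   7   7   7   7   7   7   7   8   8   8   8  13
  4   0   4   7  11  11  11  11  11  11  11  11  11  12  12  12  13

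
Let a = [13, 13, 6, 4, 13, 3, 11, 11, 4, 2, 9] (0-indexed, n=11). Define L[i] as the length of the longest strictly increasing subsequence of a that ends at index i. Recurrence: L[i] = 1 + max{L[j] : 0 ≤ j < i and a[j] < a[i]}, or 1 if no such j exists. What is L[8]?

2

   i    0    1    2    3    4    5    6    7    8    9   10
a[i]   13   13    6    4   13    3   11   11    4    2    9
L[i]    1    1    1    1    2    1    2    2    2    1    3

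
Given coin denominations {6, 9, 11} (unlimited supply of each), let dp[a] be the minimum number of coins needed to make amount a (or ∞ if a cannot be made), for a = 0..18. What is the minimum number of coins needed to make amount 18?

 a  0  1  2  3  4  5  6  7  8  9 10 11 12 13 14 15 16 17 18
dp  0  -  -  -  -  -  1  -  -  1  -  1  2  -  -  2  -  2  2
(- denotes ∞ / unreachable)

2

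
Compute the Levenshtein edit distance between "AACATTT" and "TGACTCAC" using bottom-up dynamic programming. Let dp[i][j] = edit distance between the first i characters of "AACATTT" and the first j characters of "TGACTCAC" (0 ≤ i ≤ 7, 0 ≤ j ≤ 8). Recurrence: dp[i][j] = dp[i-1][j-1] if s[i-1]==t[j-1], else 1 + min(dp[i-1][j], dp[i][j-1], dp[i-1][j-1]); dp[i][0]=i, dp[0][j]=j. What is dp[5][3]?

4

   ''  T  G  A  C  T  C  A  C
''  0  1  2  3  4  5  6  7  8
 A  1  1  2  2  3  4  5  6  7
 A  2  2  2  2  3  4  5  5  6
 C  3  3  3  3  2  3  4  5  5
 A  4  4  4  3  3  3  4  4  5
 T  5  4  5  4  4  3  4  5  5
 T  6  5  5  5  5  4  4  5  6
 T  7  6  6  6  6  5  5  5  6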